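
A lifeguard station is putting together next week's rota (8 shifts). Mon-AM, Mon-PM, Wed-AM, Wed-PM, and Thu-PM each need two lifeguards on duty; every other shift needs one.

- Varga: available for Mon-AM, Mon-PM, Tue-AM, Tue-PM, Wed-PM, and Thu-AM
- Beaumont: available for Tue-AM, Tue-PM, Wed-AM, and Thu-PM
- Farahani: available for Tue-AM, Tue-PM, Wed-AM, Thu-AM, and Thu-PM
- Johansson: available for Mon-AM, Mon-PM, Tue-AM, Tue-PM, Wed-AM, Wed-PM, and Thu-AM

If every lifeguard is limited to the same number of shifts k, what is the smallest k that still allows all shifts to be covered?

With 4 lifeguards and 13 worker-slots to fill, someone must work at least ⌈13/4⌉ = 4 shifts, so k ≥ 4.
k = 4 works: Mon-AM→Varga+Johansson, Mon-PM→Varga+Johansson, Tue-AM→Beaumont, Tue-PM→Beaumont, Wed-AM→Beaumont+Farahani, Wed-PM→Varga+Johansson, Thu-AM→Varga, Thu-PM→Beaumont+Farahani.
Loads: Varga 4, Beaumont 4, Farahani 2, Johansson 3 — all ≤ 4.

4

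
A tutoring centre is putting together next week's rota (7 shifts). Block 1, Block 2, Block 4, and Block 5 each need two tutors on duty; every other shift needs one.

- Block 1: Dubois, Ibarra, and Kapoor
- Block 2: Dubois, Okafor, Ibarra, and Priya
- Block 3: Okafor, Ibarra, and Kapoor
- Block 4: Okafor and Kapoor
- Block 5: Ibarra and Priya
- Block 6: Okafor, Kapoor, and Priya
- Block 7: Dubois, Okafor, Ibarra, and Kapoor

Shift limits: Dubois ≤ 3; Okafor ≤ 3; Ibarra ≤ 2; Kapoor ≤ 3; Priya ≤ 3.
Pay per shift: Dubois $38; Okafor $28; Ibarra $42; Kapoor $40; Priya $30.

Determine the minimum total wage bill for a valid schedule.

$372

Block 4 can only be covered by Okafor and Kapoor, so that assignment is forced.
Block 5 can only be covered by Ibarra and Priya, so that assignment is forced.
Picking the cheapest available tutor for each shift independently would cost $360, but that ignores the shift limits.
An optimal schedule: Block 1→Dubois+Kapoor, Block 2→Priya+Dubois, Block 3→Okafor, Block 4→Okafor+Kapoor, Block 5→Priya+Ibarra, Block 6→Priya, Block 7→Okafor.
Total: 38 + 40 + 30 + 38 + 28 + 28 + 40 + 30 + 42 + 30 + 28 = $372.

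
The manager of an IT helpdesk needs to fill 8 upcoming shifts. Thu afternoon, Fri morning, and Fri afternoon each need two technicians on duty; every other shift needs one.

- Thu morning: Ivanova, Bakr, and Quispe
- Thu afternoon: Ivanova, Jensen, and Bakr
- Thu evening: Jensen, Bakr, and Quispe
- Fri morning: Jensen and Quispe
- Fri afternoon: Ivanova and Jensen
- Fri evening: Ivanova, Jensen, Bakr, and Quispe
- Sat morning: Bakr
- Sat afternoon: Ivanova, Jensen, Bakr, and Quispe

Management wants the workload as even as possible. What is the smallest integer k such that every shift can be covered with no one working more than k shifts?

3

With 4 technicians and 11 worker-slots to fill, someone must work at least ⌈11/4⌉ = 3 shifts, so k ≥ 3.
k = 3 works: Thu morning→Ivanova, Thu afternoon→Ivanova+Jensen, Thu evening→Bakr, Fri morning→Jensen+Quispe, Fri afternoon→Ivanova+Jensen, Fri evening→Bakr, Sat morning→Bakr, Sat afternoon→Quispe.
Loads: Ivanova 3, Jensen 3, Bakr 3, Quispe 2 — all ≤ 3.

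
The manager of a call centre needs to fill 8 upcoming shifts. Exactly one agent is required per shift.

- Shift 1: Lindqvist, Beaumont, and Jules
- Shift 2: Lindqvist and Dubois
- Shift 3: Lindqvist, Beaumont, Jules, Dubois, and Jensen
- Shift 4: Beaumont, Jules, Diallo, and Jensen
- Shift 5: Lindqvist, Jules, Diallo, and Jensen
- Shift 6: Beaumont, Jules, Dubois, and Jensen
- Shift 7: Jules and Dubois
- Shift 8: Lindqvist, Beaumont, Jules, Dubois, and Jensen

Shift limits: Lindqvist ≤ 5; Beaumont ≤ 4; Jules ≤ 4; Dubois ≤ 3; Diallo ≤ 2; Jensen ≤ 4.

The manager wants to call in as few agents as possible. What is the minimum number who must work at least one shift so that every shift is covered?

8 slots to fill and no one can take more than 5, so at least ⌈8/5⌉ = 2 agents are needed.
Lindqvist and Jules alone can cover everything: Shift 1→Lindqvist, Shift 2→Lindqvist, Shift 3→Lindqvist, Shift 4→Jules, Shift 5→Lindqvist, Shift 6→Jules, Shift 7→Jules, Shift 8→Lindqvist.

2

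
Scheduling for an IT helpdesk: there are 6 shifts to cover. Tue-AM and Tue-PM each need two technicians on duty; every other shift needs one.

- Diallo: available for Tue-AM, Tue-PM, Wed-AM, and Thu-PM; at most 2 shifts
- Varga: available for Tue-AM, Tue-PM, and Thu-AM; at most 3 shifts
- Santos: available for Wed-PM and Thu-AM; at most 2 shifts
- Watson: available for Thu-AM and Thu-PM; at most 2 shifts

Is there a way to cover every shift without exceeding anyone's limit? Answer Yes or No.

No

Total capacity is 9 and 8 slots are needed, so capacity alone doesn't rule it out.
Shifts {Tue-AM, Tue-PM, Wed-AM} need 5 worker-slots in total, but the technicians available for any of those shifts (Diallo and Varga) can supply at most 4 among them. So no valid schedule exists.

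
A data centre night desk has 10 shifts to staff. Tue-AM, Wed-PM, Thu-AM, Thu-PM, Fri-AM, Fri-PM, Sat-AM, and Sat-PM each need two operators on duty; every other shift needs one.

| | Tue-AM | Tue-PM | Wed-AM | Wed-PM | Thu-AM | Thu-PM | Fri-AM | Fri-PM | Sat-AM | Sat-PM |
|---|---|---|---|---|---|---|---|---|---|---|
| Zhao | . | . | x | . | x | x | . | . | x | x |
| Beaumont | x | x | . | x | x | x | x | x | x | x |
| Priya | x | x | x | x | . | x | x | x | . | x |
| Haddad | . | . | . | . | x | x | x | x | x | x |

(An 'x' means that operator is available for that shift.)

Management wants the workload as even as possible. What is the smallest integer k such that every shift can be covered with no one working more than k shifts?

5

With 4 operators and 18 worker-slots to fill, someone must work at least ⌈18/4⌉ = 5 shifts, so k ≥ 5.
k = 5 works: Tue-AM→Beaumont+Priya, Tue-PM→Beaumont, Wed-AM→Zhao, Wed-PM→Beaumont+Priya, Thu-AM→Zhao+Beaumont, Thu-PM→Zhao+Priya, Fri-AM→Beaumont+Priya, Fri-PM→Priya+Haddad, Sat-AM→Zhao+Haddad, Sat-PM→Zhao+Haddad.
Loads: Zhao 5, Beaumont 5, Priya 5, Haddad 3 — all ≤ 5.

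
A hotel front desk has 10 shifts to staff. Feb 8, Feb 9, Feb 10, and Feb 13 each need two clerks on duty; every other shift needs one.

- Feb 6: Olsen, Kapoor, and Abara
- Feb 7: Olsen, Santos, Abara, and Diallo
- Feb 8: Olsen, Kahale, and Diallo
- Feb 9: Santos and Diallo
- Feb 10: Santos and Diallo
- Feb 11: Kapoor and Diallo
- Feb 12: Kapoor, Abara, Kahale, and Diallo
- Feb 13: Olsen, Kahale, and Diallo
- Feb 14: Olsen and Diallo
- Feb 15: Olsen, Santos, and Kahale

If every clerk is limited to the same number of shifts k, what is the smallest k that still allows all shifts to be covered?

With 6 clerks and 14 worker-slots to fill, someone must work at least ⌈14/6⌉ = 3 shifts, so k ≥ 3.
k = 3 works: Feb 6→Olsen, Feb 7→Abara, Feb 8→Olsen+Kahale, Feb 9→Santos+Diallo, Feb 10→Santos+Diallo, Feb 11→Kapoor, Feb 12→Kapoor, Feb 13→Kahale+Diallo, Feb 14→Olsen, Feb 15→Santos.
Loads: Olsen 3, Santos 3, Kapoor 2, Abara 1, Kahale 2, Diallo 3 — all ≤ 3.

3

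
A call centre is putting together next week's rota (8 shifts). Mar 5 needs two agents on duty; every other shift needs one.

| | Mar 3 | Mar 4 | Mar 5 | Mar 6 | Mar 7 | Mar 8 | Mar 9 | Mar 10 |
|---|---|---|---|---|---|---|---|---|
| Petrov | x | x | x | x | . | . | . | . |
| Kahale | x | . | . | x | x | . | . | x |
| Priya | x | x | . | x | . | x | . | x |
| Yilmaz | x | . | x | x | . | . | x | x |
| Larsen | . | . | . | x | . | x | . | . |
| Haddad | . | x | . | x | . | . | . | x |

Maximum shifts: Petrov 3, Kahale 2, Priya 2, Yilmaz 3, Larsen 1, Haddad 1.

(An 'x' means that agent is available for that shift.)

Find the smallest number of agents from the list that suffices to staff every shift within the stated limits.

4

9 slots to fill and no one can take more than 3, so at least ⌈9/3⌉ = 3 agents are needed.
Any 3 agents together have capacity at most 3+3+2 = 8 < 9 slots, so 3 can never suffice.
Petrov, Kahale, Priya, and Yilmaz alone can cover everything: Mar 3→Petrov, Mar 4→Petrov, Mar 5→Petrov+Yilmaz, Mar 6→Priya, Mar 7→Kahale, Mar 8→Priya, Mar 9→Yilmaz, Mar 10→Kahale.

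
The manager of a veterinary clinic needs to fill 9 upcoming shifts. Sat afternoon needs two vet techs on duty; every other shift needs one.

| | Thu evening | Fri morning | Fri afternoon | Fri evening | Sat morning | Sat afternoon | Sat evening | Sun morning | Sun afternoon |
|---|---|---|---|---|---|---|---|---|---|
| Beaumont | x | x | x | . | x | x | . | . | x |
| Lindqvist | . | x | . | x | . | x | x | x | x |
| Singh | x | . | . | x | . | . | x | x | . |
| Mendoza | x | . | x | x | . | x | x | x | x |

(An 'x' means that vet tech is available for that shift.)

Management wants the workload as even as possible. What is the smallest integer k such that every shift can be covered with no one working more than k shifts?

3

With 4 vet techs and 10 worker-slots to fill, someone must work at least ⌈10/4⌉ = 3 shifts, so k ≥ 3.
k = 3 works: Thu evening→Singh, Fri morning→Beaumont, Fri afternoon→Beaumont, Fri evening→Lindqvist, Sat morning→Beaumont, Sat afternoon→Lindqvist+Mendoza, Sat evening→Lindqvist, Sun morning→Singh, Sun afternoon→Mendoza.
Loads: Beaumont 3, Lindqvist 3, Singh 2, Mendoza 2 — all ≤ 3.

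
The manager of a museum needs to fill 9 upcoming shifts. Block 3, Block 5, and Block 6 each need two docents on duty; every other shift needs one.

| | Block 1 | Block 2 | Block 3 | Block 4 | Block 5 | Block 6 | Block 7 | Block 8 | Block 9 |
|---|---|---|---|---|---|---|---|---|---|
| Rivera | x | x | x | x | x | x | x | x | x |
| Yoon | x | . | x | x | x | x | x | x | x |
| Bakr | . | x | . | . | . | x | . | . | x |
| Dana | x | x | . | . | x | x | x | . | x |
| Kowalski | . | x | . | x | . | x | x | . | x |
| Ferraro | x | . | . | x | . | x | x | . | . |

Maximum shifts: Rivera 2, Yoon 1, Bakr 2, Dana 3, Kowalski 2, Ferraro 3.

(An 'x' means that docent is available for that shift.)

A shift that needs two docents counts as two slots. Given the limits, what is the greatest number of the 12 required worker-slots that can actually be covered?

11

Total capacity across all docents is 2+1+2+3+2+3 = 13, and 12 slots are needed, so at most 12 can be filled.
Shifts {Block 3, Block 5, Block 8} need 5 slots but only Rivera, Yoon, and Dana are available for them, supplying at most 4 — so at least 1 slot must go unfilled.
An assignment achieving 11: Block 1→Dana, Block 2→Bakr, Block 3→Rivera+Yoon, Block 4→Kowalski, Block 5→Dana, Block 6→Kowalski+Ferraro, Block 7→Dana, Block 8→Rivera, Block 9→Bakr.
Loads: Rivera 2/2, Yoon 1/1, Bakr 2/2, Dana 3/3, Kowalski 2/2, Ferraro 1/3.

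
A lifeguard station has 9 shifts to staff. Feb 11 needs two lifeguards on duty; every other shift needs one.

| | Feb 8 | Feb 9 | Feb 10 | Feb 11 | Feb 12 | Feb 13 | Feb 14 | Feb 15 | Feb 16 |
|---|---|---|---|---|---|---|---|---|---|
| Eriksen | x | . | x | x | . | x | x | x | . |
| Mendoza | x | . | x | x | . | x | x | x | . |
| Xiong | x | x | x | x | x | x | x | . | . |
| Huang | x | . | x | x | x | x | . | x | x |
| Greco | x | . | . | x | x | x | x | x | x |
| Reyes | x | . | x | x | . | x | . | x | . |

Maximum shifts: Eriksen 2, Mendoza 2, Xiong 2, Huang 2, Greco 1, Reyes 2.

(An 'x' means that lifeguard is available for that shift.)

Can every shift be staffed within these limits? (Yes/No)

Feb 9 can only be covered by Xiong, so that assignment is forced.
One valid schedule: Feb 8→Mendoza, Feb 9→Xiong, Feb 10→Eriksen, Feb 11→Greco+Reyes, Feb 12→Xiong, Feb 13→Huang, Feb 14→Eriksen, Feb 15→Mendoza, Feb 16→Huang.
Loads: Eriksen 2/2, Mendoza 2/2, Xiong 2/2, Huang 2/2, Greco 1/1, Reyes 1/2 — all within limits.

Yes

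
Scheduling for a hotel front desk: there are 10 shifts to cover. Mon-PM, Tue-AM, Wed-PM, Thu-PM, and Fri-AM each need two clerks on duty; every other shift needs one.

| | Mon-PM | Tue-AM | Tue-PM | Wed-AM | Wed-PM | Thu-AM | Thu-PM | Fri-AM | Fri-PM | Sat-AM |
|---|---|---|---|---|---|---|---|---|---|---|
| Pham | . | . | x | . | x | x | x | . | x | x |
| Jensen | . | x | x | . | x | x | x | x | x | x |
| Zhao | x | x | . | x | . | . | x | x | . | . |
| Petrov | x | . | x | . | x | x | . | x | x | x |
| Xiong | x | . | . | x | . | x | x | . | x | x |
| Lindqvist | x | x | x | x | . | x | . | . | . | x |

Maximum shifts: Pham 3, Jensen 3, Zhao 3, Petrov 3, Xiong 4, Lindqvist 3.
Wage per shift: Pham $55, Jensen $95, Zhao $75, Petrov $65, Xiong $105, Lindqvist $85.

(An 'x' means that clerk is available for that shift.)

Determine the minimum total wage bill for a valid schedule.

$1125

Picking the cheapest available clerk for each shift independently would cost $985, but that ignores the shift limits.
An optimal schedule: Mon-PM→Petrov+Lindqvist, Tue-AM→Zhao+Lindqvist, Tue-PM→Pham, Wed-AM→Zhao, Wed-PM→Pham+Petrov, Thu-AM→Lindqvist, Thu-PM→Pham+Jensen, Fri-AM→Petrov+Zhao, Fri-PM→Jensen, Sat-AM→Jensen.
Total: 65 + 85 + 75 + 85 + 55 + 75 + 55 + 65 + 85 + 55 + 95 + 65 + 75 + 95 + 95 = $1125.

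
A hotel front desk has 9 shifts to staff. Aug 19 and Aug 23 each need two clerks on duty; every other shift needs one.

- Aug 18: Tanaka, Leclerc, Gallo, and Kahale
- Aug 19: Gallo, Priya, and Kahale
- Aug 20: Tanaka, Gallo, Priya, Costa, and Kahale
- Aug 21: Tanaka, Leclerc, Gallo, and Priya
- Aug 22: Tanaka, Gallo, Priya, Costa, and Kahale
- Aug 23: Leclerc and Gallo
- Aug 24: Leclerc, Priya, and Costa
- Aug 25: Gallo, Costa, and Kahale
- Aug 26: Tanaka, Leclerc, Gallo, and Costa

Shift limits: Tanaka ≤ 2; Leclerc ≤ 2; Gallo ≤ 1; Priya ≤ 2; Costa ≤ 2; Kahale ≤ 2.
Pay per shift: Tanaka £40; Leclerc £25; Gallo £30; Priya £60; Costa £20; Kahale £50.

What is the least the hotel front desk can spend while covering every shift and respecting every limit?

Aug 23 can only be covered by Leclerc and Gallo, so that assignment is forced.
Picking the cheapest available clerk for each shift independently would cost £285, but that ignores the shift limits.
An optimal schedule: Aug 18→Tanaka, Aug 19→Priya+Kahale, Aug 20→Priya, Aug 21→Tanaka, Aug 22→Kahale, Aug 23→Leclerc+Gallo, Aug 24→Leclerc, Aug 25→Costa, Aug 26→Costa.
Total: 40 + 60 + 50 + 60 + 40 + 50 + 25 + 30 + 25 + 20 + 20 = £420.

£420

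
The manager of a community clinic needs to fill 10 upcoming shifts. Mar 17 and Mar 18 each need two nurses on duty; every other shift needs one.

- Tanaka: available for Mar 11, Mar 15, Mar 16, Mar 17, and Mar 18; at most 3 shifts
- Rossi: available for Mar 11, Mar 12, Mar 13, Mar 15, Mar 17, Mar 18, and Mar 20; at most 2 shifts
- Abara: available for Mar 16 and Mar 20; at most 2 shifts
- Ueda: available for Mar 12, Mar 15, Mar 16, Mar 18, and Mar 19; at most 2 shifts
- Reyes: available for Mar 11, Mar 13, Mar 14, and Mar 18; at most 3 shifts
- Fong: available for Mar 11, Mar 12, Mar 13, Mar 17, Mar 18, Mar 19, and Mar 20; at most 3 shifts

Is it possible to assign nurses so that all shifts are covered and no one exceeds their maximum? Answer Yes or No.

Yes

Mar 14 can only be covered by Reyes, so that assignment is forced.
One valid schedule: Mar 11→Reyes, Mar 12→Rossi, Mar 13→Rossi, Mar 14→Reyes, Mar 15→Tanaka, Mar 16→Tanaka, Mar 17→Tanaka+Fong, Mar 18→Ueda+Reyes, Mar 19→Ueda, Mar 20→Abara.
Loads: Tanaka 3/3, Rossi 2/2, Abara 1/2, Ueda 2/2, Reyes 3/3, Fong 1/3 — all within limits.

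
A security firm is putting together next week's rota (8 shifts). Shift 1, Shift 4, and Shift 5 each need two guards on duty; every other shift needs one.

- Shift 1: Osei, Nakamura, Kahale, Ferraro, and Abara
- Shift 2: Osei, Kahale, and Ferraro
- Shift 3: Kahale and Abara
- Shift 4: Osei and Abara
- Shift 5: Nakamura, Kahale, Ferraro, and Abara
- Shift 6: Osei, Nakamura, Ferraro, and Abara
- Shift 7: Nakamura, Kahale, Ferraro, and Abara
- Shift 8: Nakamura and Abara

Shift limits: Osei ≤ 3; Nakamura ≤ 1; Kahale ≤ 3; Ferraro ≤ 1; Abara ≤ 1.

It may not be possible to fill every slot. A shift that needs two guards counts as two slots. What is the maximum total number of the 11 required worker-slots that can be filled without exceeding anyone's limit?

9

Total capacity across all guards is 3+1+3+1+1 = 9, and 11 slots are needed, so at most 9 can be filled.
An assignment achieving 9: Shift 2→Osei, Shift 3→Kahale, Shift 4→Osei+Abara, Shift 5→Kahale+Ferraro, Shift 6→Osei, Shift 7→Kahale, Shift 8→Nakamura.
Loads: Osei 3/3, Nakamura 1/1, Kahale 3/3, Ferraro 1/1, Abara 1/1.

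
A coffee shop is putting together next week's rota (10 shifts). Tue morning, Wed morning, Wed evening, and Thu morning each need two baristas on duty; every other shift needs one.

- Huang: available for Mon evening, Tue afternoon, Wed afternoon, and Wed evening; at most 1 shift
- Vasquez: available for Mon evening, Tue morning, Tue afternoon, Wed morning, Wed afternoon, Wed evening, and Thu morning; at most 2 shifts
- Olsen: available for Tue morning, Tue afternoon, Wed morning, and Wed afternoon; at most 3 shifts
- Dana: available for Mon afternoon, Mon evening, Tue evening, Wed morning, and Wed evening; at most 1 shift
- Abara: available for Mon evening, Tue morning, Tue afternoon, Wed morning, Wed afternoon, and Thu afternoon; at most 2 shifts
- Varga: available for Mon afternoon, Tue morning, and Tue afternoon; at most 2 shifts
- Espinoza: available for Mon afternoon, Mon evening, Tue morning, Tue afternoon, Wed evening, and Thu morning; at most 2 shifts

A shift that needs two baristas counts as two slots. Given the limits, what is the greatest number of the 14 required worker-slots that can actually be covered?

Total capacity across all baristas is 1+2+3+1+2+2+2 = 13, and 14 slots are needed, so at most 13 can be filled.
An assignment achieving 13: Mon afternoon→Varga, Mon evening→Abara, Tue morning→Olsen+Varga, Tue afternoon→Olsen, Tue evening→Dana, Wed morning→Vasquez+Olsen, Wed afternoon→Huang, Wed evening→Espinoza, Thu morning→Vasquez+Espinoza, Thu afternoon→Abara.
Loads: Huang 1/1, Vasquez 2/2, Olsen 3/3, Dana 1/1, Abara 2/2, Varga 2/2, Espinoza 2/2.

13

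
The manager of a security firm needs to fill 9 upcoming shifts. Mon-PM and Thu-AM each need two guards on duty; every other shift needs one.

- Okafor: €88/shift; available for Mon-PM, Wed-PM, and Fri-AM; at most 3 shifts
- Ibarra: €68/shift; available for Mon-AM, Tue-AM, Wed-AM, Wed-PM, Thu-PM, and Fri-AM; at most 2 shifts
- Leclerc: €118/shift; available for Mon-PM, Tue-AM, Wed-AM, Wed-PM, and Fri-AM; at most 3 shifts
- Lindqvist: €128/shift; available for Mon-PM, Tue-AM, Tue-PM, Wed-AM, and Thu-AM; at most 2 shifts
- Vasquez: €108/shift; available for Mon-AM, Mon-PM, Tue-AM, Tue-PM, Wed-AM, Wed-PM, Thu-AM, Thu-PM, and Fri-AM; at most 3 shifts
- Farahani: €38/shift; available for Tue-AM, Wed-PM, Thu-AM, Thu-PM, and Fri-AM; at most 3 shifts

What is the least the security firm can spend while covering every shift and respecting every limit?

Picking the cheapest available guard for each shift independently would cost €738, but that ignores the shift limits.
An optimal schedule: Mon-AM→Ibarra, Mon-PM→Okafor+Vasquez, Tue-AM→Farahani, Tue-PM→Vasquez, Wed-AM→Ibarra, Wed-PM→Okafor, Thu-AM→Farahani+Vasquez, Thu-PM→Farahani, Fri-AM→Okafor.
Total: 68 + 88 + 108 + 38 + 108 + 68 + 88 + 38 + 108 + 38 + 88 = €838.

€838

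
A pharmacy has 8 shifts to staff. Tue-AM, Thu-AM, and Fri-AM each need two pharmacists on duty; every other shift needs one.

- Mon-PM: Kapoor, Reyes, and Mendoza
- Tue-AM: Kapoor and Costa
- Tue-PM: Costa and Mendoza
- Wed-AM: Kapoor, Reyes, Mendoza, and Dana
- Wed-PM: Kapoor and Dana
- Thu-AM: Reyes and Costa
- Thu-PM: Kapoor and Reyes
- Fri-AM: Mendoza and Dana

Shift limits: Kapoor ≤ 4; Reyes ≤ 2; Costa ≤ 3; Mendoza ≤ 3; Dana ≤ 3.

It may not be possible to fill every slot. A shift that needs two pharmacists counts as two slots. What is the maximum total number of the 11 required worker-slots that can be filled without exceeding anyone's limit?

11

Total capacity across all pharmacists is 4+2+3+3+3 = 15, and 11 slots are needed, so at most 11 can be filled.
An assignment achieving 11: Mon-PM→Kapoor, Tue-AM→Kapoor+Costa, Tue-PM→Costa, Wed-AM→Reyes, Wed-PM→Kapoor, Thu-AM→Reyes+Costa, Thu-PM→Kapoor, Fri-AM→Mendoza+Dana.
Loads: Kapoor 4/4, Reyes 2/2, Costa 3/3, Mendoza 1/3, Dana 1/3.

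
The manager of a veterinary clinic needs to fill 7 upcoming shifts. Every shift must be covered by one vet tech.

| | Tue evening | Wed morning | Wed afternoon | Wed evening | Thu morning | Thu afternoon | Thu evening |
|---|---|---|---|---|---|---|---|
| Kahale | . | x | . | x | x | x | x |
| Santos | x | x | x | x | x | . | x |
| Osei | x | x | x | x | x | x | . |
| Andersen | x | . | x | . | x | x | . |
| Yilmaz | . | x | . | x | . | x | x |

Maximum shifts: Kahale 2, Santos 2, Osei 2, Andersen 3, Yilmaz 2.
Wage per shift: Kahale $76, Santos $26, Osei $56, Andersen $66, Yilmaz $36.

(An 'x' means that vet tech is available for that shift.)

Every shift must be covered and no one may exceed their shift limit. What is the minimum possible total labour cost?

$302

Picking the cheapest available vet tech for each shift independently would cost $192, but that ignores the shift limits.
An optimal schedule: Tue evening→Santos, Wed morning→Yilmaz, Wed afternoon→Santos, Wed evening→Osei, Thu morning→Osei, Thu afternoon→Andersen, Thu evening→Yilmaz.
Total: 26 + 36 + 26 + 56 + 56 + 66 + 36 = $302.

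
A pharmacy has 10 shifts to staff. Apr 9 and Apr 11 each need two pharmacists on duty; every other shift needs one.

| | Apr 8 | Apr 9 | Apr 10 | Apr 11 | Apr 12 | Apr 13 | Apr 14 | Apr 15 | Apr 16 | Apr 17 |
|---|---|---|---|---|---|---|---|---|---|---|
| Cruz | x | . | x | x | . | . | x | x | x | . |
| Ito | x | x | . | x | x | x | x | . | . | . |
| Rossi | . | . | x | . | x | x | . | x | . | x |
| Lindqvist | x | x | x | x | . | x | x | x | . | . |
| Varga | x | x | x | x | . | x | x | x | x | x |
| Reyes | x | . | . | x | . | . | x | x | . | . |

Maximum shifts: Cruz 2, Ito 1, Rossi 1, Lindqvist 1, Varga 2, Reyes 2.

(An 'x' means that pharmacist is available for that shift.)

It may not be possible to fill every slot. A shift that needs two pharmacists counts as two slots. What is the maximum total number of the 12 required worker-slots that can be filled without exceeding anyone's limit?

Total capacity across all pharmacists is 2+1+1+1+2+2 = 9, and 12 slots are needed, so at most 9 can be filled.
An assignment achieving 9: Apr 8→Reyes, Apr 9→Lindqvist+Varga, Apr 10→Cruz, Apr 11→Reyes, Apr 12→Ito, Apr 13→Varga, Apr 16→Cruz, Apr 17→Rossi.
Loads: Cruz 2/2, Ito 1/1, Rossi 1/1, Lindqvist 1/1, Varga 2/2, Reyes 2/2.

9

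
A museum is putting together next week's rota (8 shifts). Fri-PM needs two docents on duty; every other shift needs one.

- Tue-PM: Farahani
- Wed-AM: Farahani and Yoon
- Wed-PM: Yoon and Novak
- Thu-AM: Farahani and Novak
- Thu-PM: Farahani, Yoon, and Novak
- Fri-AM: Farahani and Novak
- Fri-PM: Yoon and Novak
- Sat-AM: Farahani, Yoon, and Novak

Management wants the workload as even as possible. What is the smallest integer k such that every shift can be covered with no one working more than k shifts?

3

With 3 docents and 9 worker-slots to fill, someone must work at least ⌈9/3⌉ = 3 shifts, so k ≥ 3.
k = 3 works: Tue-PM→Farahani, Wed-AM→Farahani, Wed-PM→Yoon, Thu-AM→Farahani, Thu-PM→Yoon, Fri-AM→Novak, Fri-PM→Yoon+Novak, Sat-AM→Novak.
Loads: Farahani 3, Yoon 3, Novak 3 — all ≤ 3.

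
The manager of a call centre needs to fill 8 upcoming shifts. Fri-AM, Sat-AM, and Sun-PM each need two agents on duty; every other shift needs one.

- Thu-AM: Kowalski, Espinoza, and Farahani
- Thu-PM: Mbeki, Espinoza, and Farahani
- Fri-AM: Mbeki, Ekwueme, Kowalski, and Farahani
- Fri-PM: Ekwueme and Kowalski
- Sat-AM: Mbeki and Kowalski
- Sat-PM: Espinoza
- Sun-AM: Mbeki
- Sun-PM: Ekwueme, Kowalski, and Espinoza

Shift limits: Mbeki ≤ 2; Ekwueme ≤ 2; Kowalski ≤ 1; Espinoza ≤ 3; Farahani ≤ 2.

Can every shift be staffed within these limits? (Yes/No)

Shifts {Fri-AM, Fri-PM, Sat-AM, Sun-AM, Sun-PM} need 8 worker-slots in total, but the agents available for any of those shifts (Mbeki, Ekwueme, Kowalski, Espinoza, and Farahani) can supply at most 7 among them. So no valid schedule exists.

No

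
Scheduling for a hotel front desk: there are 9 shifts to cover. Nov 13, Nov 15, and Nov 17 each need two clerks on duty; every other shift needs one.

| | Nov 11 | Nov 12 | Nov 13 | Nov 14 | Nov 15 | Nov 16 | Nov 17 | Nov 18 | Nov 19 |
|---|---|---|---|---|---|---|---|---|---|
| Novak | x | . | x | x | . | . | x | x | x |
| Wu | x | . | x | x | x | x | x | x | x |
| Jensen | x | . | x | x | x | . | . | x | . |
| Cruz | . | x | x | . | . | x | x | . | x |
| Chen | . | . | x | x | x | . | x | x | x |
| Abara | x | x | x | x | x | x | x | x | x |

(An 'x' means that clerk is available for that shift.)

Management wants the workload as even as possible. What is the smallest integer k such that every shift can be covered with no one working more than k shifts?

With 6 clerks and 12 worker-slots to fill, someone must work at least ⌈12/6⌉ = 2 shifts, so k ≥ 2.
k = 2 works: Nov 11→Novak, Nov 12→Cruz, Nov 13→Jensen+Abara, Nov 14→Novak, Nov 15→Jensen+Chen, Nov 16→Wu, Nov 17→Chen+Abara, Nov 18→Wu, Nov 19→Cruz.
Loads: Novak 2, Wu 2, Jensen 2, Cruz 2, Chen 2, Abara 2 — all ≤ 2.

2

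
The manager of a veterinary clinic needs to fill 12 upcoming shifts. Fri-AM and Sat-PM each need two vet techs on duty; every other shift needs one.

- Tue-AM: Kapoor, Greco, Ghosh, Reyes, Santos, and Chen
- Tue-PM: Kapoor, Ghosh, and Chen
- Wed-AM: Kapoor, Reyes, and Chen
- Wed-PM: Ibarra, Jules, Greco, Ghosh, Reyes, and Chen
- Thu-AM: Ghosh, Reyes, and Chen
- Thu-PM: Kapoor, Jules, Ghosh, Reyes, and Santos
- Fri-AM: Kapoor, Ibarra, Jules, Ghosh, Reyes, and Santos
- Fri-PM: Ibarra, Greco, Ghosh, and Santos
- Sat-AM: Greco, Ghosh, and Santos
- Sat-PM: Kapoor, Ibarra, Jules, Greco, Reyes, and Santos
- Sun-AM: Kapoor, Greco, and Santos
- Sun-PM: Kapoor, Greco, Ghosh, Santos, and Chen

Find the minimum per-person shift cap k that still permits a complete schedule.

2

With 8 vet techs and 14 worker-slots to fill, someone must work at least ⌈14/8⌉ = 2 shifts, so k ≥ 2.
k = 2 works: Tue-AM→Reyes, Tue-PM→Kapoor, Wed-AM→Kapoor, Wed-PM→Ibarra, Thu-AM→Ghosh, Thu-PM→Jules, Fri-AM→Jules+Santos, Fri-PM→Ibarra, Sat-AM→Greco, Sat-PM→Reyes+Santos, Sun-AM→Greco, Sun-PM→Ghosh.
Loads: Kapoor 2, Ibarra 2, Jules 2, Greco 2, Ghosh 2, Reyes 2, Santos 2, Chen 0 — all ≤ 2.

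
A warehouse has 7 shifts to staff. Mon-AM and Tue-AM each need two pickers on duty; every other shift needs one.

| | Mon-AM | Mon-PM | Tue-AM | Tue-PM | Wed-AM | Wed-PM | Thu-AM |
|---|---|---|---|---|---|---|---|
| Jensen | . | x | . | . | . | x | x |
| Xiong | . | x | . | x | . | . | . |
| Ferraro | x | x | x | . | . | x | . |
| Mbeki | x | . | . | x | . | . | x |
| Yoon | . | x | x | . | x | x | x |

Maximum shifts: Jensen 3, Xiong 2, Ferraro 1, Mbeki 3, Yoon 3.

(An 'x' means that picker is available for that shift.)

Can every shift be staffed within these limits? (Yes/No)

Total capacity is 12 and 9 slots are needed, so capacity alone doesn't rule it out.
Shifts {Mon-AM, Tue-AM} need 4 worker-slots in total, but the pickers available for any of those shifts (Ferraro, Mbeki, and Yoon) can supply at most 3 among them. So no valid schedule exists.

No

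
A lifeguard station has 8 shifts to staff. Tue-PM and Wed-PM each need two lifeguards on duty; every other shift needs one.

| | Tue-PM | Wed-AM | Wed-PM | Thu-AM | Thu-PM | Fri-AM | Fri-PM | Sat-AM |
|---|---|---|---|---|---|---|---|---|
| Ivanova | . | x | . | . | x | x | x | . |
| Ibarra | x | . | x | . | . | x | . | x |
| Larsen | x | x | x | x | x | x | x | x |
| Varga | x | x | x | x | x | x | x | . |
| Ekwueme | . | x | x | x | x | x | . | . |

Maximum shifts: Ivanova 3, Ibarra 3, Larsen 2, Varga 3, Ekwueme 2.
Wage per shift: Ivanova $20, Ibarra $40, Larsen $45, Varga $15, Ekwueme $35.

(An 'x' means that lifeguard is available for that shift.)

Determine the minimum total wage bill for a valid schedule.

$255

Picking the cheapest available lifeguard for each shift independently would cost $220, but that ignores the shift limits.
An optimal schedule: Tue-PM→Varga+Ibarra, Wed-AM→Ivanova, Wed-PM→Varga+Ekwueme, Thu-AM→Varga, Thu-PM→Ivanova, Fri-AM→Ekwueme, Fri-PM→Ivanova, Sat-AM→Ibarra.
Total: 15 + 40 + 20 + 15 + 35 + 15 + 20 + 35 + 20 + 40 = $255.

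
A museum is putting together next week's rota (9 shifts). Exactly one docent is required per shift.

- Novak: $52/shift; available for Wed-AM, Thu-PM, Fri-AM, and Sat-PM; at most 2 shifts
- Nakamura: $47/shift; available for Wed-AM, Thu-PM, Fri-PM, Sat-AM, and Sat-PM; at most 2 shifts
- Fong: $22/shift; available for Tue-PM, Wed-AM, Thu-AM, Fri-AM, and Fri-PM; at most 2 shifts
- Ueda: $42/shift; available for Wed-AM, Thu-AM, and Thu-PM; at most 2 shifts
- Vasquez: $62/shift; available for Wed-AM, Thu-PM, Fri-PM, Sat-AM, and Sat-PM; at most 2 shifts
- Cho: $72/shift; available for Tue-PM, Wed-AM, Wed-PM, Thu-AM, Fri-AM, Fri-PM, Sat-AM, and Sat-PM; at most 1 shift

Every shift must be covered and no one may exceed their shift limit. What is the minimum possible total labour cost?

Wed-PM can only be covered by Cho, so that assignment is forced.
Picking the cheapest available docent for each shift independently would cost $318, but that ignores the shift limits.
An optimal schedule: Tue-PM→Fong, Wed-AM→Ueda, Wed-PM→Cho, Thu-AM→Fong, Thu-PM→Ueda, Fri-AM→Novak, Fri-PM→Nakamura, Sat-AM→Nakamura, Sat-PM→Novak.
Total: 22 + 42 + 72 + 22 + 42 + 52 + 47 + 47 + 52 = $398.

$398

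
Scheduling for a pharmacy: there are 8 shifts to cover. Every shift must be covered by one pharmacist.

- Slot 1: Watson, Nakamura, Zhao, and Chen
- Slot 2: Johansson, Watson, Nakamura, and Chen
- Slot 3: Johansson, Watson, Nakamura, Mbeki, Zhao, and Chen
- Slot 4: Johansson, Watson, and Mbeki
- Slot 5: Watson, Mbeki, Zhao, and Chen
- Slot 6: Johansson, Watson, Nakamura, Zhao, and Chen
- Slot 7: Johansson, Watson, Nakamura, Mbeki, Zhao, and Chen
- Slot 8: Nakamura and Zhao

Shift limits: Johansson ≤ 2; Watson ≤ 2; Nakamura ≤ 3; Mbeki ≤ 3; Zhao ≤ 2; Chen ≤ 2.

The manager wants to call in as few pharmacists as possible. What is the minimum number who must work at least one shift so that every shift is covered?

8 slots to fill and no one can take more than 3, so at least ⌈8/3⌉ = 3 pharmacists are needed.
Johansson, Nakamura, and Mbeki alone can cover everything: Slot 1→Nakamura, Slot 2→Johansson, Slot 3→Mbeki, Slot 4→Johansson, Slot 5→Mbeki, Slot 6→Nakamura, Slot 7→Mbeki, Slot 8→Nakamura.

3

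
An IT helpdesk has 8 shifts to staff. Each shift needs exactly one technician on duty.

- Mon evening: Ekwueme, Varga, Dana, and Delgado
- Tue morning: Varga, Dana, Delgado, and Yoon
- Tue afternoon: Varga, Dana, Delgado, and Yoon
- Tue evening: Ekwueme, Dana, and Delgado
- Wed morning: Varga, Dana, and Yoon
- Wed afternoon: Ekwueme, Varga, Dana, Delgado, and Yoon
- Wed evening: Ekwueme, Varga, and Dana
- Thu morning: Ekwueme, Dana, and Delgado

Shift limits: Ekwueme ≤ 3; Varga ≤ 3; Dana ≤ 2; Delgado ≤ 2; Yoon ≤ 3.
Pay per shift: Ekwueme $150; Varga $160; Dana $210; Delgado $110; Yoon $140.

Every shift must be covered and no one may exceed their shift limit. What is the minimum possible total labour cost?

$1090

Picking the cheapest available technician for each shift independently would cost $950, but that ignores the shift limits.
An optimal schedule: Mon evening→Ekwueme, Tue morning→Yoon, Tue afternoon→Yoon, Tue evening→Delgado, Wed morning→Yoon, Wed afternoon→Ekwueme, Wed evening→Ekwueme, Thu morning→Delgado.
Total: 150 + 140 + 140 + 110 + 140 + 150 + 150 + 110 = $1090.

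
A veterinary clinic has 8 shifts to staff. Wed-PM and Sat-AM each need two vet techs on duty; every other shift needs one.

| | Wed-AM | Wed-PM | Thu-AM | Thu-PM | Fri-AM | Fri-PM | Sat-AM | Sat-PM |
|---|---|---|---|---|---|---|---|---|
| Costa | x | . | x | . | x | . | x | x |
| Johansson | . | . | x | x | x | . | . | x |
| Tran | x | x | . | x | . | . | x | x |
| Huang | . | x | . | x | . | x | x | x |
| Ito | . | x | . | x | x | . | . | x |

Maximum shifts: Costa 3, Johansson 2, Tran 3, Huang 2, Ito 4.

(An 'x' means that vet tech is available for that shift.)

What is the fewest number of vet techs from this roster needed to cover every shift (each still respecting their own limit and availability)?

4

10 slots to fill and no one can take more than 4, so at least ⌈10/4⌉ = 3 vet techs are needed.
No set of 3 vet techs can cover every shift (each such set leaves at least one shift with no one available or exceeds a cap).
Costa, Johansson, Tran, and Huang alone can cover everything: Wed-AM→Costa, Wed-PM→Tran+Huang, Thu-AM→Costa, Thu-PM→Johansson, Fri-AM→Johansson, Fri-PM→Huang, Sat-AM→Costa+Tran, Sat-PM→Tran.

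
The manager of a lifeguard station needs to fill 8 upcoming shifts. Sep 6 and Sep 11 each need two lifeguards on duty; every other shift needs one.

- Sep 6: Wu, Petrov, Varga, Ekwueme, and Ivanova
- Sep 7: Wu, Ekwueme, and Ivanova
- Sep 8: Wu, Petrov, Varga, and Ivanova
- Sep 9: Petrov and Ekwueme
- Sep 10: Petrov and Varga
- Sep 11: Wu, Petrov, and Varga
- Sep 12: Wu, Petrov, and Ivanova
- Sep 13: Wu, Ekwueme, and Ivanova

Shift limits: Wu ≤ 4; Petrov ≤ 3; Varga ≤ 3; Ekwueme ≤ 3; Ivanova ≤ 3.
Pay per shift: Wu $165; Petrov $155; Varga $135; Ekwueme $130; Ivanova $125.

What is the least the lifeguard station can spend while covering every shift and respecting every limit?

$1325

Picking the cheapest available lifeguard for each shift independently would cost $1310, but that ignores the shift limits.
An optimal schedule: Sep 6→Ekwueme+Varga, Sep 7→Ivanova, Sep 8→Ivanova, Sep 9→Ekwueme, Sep 10→Varga, Sep 11→Varga+Petrov, Sep 12→Ivanova, Sep 13→Ekwueme.
Total: 130 + 135 + 125 + 125 + 130 + 135 + 135 + 155 + 125 + 130 = $1325.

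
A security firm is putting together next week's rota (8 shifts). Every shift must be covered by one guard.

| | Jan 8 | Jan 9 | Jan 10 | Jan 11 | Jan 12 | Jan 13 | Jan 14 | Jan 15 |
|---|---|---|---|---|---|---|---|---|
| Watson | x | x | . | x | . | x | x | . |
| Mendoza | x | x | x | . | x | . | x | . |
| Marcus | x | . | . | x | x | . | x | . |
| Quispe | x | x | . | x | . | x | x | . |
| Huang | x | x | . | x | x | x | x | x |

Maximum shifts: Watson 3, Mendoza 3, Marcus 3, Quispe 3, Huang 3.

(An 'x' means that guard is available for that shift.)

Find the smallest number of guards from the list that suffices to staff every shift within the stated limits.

8 slots to fill and no one can take more than 3, so at least ⌈8/3⌉ = 3 guards are needed.
Watson, Mendoza, and Huang alone can cover everything: Jan 8→Watson, Jan 9→Mendoza, Jan 10→Mendoza, Jan 11→Watson, Jan 12→Mendoza, Jan 13→Watson, Jan 14→Huang, Jan 15→Huang.

3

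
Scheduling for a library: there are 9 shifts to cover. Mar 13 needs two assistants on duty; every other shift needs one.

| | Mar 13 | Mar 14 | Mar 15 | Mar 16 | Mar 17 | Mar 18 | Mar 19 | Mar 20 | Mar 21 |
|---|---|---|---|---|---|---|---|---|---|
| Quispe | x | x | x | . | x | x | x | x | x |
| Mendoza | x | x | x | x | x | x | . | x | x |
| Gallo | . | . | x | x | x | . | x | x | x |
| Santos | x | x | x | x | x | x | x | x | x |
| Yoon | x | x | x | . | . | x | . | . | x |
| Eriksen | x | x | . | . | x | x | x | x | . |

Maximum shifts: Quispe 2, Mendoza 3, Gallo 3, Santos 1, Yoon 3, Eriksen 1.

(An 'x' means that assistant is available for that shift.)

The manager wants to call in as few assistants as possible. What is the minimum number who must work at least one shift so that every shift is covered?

4

10 slots to fill and no one can take more than 3, so at least ⌈10/3⌉ = 4 assistants are needed.
Quispe, Mendoza, Gallo, and Yoon alone can cover everything: Mar 13→Quispe+Mendoza, Mar 14→Mendoza, Mar 15→Gallo, Mar 16→Mendoza, Mar 17→Gallo, Mar 18→Yoon, Mar 19→Quispe, Mar 20→Gallo, Mar 21→Yoon.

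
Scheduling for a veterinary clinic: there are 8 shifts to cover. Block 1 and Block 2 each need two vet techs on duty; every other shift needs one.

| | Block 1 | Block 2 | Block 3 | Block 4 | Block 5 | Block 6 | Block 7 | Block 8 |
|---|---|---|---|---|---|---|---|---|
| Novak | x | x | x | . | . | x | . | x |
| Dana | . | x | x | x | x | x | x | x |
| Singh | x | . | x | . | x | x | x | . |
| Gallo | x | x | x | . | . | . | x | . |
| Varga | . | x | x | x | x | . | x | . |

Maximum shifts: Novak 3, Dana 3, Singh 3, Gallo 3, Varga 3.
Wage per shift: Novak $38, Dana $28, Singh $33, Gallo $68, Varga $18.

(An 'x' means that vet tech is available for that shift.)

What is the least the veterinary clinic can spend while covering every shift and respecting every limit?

$275

Picking the cheapest available vet tech for each shift independently would cost $245, but that ignores the shift limits.
An optimal schedule: Block 1→Singh+Novak, Block 2→Varga+Dana, Block 3→Singh, Block 4→Varga, Block 5→Varga, Block 6→Dana, Block 7→Singh, Block 8→Dana.
Total: 33 + 38 + 18 + 28 + 33 + 18 + 18 + 28 + 33 + 28 = $275.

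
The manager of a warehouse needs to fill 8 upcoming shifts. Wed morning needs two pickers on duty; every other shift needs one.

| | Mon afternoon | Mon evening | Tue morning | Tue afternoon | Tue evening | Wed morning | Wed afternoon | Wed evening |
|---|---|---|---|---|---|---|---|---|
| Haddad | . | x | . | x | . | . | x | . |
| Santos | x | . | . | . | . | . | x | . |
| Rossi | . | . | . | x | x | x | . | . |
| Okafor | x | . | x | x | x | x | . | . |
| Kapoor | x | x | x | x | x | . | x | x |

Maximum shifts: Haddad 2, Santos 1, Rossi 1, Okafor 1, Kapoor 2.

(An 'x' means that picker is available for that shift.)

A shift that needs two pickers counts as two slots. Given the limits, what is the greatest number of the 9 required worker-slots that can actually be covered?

7

Total capacity across all pickers is 2+1+1+1+2 = 7, and 9 slots are needed, so at most 7 can be filled.
An assignment achieving 7: Mon afternoon→Santos, Mon evening→Haddad, Tue morning→Okafor, Tue evening→Kapoor, Wed morning→Rossi, Wed afternoon→Haddad, Wed evening→Kapoor.
Loads: Haddad 2/2, Santos 1/1, Rossi 1/1, Okafor 1/1, Kapoor 2/2.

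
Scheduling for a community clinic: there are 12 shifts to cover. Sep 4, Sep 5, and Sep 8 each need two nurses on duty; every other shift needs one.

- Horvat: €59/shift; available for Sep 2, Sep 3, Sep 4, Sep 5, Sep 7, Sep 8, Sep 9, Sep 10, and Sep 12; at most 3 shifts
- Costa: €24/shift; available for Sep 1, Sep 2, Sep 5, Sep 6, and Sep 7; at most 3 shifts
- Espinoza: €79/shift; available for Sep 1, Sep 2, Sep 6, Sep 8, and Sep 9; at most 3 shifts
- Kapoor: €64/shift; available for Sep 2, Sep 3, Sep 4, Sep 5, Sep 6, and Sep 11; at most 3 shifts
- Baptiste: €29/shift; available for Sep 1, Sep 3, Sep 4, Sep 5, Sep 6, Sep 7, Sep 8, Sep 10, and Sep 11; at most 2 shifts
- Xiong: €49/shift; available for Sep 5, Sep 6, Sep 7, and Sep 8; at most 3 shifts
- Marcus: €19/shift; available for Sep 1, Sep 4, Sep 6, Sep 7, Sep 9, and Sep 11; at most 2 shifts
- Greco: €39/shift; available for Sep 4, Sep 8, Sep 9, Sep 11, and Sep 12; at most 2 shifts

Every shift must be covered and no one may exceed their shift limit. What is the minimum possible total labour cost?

Picking the cheapest available nurse for each shift independently would cost €385, but that ignores the shift limits.
An optimal schedule: Sep 1→Marcus, Sep 2→Costa, Sep 3→Baptiste, Sep 4→Greco+Horvat, Sep 5→Costa+Xiong, Sep 6→Xiong, Sep 7→Costa, Sep 8→Xiong+Horvat, Sep 9→Horvat, Sep 10→Baptiste, Sep 11→Marcus, Sep 12→Greco.
Total: 19 + 24 + 29 + 39 + 59 + 24 + 49 + 49 + 24 + 49 + 59 + 59 + 29 + 19 + 39 = €570.

€570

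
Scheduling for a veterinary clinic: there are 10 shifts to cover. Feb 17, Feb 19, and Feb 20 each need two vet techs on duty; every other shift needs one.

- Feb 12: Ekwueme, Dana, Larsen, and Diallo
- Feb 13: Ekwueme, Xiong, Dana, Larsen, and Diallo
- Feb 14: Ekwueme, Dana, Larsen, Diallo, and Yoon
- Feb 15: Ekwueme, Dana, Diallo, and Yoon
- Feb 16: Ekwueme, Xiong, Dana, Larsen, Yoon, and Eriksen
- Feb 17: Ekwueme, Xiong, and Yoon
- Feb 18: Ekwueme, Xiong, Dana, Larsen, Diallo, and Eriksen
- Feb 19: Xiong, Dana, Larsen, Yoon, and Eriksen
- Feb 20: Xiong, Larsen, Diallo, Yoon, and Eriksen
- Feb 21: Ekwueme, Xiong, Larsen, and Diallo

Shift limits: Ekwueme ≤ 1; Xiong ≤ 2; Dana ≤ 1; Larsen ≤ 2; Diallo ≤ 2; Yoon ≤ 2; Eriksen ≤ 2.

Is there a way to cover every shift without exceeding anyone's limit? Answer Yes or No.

No

Total capacity is 1+2+1+2+2+2+2 = 12 but 13 worker-slots are needed — infeasible.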